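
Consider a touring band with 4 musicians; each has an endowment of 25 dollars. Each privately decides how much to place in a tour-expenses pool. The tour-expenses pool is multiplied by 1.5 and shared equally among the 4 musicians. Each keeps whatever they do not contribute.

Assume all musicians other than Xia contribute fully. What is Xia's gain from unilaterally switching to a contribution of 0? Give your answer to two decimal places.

15.63 dollars

Switching from a contribution of 25 to 0 lets Xia keep an extra 25 dollars, but lowers the tour-expenses pool by 25, which costs Xia their own share of that drop: 1.5/4 × 25 = 9.37.
Net gain = 25 − 9.37 = 15.63. The private return per contributed unit (0.3750) is below 1, so free-riding is indeed the best response regardless of what the others do.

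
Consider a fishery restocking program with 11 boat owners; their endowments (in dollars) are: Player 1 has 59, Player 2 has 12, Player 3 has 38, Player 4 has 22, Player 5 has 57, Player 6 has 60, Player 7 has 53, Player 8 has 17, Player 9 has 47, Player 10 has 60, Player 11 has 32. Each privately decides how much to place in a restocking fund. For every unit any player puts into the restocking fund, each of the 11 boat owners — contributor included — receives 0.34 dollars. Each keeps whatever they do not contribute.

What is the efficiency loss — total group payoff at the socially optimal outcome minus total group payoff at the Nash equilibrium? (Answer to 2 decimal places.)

The private return per contributed unit is 0.34 < 1 for everyone, so the Nash equilibrium is zero contribution and the group total is Σ E_j = 59 + 12 + 38 + 22 + 57 + 60 + 53 + 17 + 47 + 60 + 32 = 457.
Each contributed unit returns 3.740 to the group, so the social optimum is full contribution by everyone: group total = 3.740 × 457 = 1709.18.
Efficiency loss = (3.740 − 1) × 457 = 1252.18.

1252.18 dollars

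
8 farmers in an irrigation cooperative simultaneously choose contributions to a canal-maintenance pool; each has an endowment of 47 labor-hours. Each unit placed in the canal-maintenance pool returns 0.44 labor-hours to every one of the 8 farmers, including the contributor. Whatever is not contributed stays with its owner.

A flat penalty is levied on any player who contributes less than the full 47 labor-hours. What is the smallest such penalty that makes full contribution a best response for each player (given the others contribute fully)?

26.32 labor-hours

Given the others contribute fully, the best deviation is to contribute 0 (any partial contribution still incurs the fine and gives up units whose private return 0.44 is below 1).
Deviating from 47 to 0 saves 47 labor-hours but forfeits the deviator's share of the drop in the canal-maintenance pool: 0.44 × 47 = 20.68.
So the deviation gain is 47 − 20.68 = 26.32, and the fine must be at least 26.32 labor-hours to wipe it out.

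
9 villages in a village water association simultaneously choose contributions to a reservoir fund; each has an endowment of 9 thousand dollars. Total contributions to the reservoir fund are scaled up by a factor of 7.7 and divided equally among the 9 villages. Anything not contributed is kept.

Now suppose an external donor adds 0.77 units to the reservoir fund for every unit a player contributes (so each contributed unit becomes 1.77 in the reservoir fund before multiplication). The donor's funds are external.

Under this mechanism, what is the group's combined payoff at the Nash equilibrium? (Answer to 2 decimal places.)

1103.95 thousand dollars

Under the mechanism each unit contributed yields 7.7 × 1.77 / 9 = 1.5143 back to its contributor per unit of net cost, which exceeds 1, making full contribution the dominant choice for everyone.
At the Nash equilibrium everyone contributes 9. Group total payoff = 7.7 × 1.77 × 81 = 1103.95.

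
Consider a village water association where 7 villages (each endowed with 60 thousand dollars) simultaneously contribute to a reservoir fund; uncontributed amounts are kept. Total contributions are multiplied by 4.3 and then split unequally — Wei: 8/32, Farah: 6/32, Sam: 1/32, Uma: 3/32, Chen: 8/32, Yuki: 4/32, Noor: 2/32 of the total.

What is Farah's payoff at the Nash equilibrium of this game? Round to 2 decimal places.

Each unit j contributes comes back to j as 4.3 × (j's share), so j prefers to contribute only if that share exceeds 1/4.3 = 0.2326; otherwise keeping the unit dominates.
Wei and Chen clear that bar, contributing 60 each; the remaining 5 contribute 0. Total contributed: 120.
Farah keeps 60 and receives 4.3 × 120 × 6/32 = 96.75 from the reservoir fund, for a payoff of 156.75.

156.75 thousand dollars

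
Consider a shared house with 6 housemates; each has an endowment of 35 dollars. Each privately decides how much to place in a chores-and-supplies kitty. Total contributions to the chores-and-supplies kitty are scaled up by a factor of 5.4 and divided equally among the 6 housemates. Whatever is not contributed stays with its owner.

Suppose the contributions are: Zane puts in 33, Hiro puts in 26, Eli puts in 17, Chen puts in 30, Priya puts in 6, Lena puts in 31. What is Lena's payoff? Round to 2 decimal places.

132.70 dollars

Total contributed: 33 + 26 + 17 + 30 + 6 + 31 = 143.
Each receives 5.4 × 143 / 6 = 128.70 from the chores-and-supplies kitty.
Lena keeps 35 − 31 = 4, so Lena's payoff is 4 + 128.70 = 132.70.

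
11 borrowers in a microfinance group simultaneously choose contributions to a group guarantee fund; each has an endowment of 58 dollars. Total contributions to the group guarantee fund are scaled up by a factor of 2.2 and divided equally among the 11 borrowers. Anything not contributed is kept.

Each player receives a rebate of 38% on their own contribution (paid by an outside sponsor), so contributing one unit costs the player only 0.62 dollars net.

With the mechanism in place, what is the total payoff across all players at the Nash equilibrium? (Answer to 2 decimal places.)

638.00 dollars

With the mechanism, a contributed unit returns (2.2/11) / 0.62 = 0.3226 per unit of net cost — still below 1 — so contributing 0 remains dominant for every player.
At the Nash equilibrium no one contributes; group total payoff = 11 × 58 = 638.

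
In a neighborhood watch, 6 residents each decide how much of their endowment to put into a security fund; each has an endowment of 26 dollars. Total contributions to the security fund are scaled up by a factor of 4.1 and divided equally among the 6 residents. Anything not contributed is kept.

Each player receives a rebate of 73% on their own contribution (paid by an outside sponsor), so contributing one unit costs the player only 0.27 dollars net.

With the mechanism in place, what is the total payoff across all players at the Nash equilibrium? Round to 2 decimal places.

753.48 dollars

The effective private return per unit is now (4.1/6) / 0.27 = 2.5309 > 1, so every player's dominant strategy flips to full contribution.
At the Nash equilibrium everyone contributes 26. Group total payoff = 6 × (26 × 0.73 + 4.1 × 26) = 753.48.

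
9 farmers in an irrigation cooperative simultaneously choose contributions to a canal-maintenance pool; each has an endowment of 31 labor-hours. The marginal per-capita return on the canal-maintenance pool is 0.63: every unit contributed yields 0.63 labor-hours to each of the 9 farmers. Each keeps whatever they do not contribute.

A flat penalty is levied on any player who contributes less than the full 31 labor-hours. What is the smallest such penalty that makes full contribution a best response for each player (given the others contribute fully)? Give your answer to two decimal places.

Given the others contribute fully, the best deviation is to contribute 0 (any partial contribution still incurs the fine and gives up units whose private return 0.63 is below 1).
Deviating from 31 to 0 saves 31 labor-hours but forfeits the deviator's share of the drop in the canal-maintenance pool: 0.63 × 31 = 19.53.
So the deviation gain is 31 − 19.53 = 11.47, and the fine must be at least 11.47 labor-hours to wipe it out.

11.47 labor-hours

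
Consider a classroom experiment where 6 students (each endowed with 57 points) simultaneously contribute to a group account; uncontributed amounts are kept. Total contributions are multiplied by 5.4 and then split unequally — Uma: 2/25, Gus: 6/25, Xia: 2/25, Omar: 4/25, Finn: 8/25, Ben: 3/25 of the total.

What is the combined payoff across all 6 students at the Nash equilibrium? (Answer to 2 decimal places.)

843.60 points

Player j's private return per contributed unit is 5.4 × (j's share). Contributing is weakly dominant for j when that share is at least 1/5.4 = 0.1852, and contributing 0 is dominant otherwise.
Gus and Finn are above the threshold, contributing 57 each; the remaining 4 contribute 0. Total contributed: 114.
The group account pays out 5.4 × 114 = 615.60 in total (split across the unequal shares, but the aggregate is all that matters for the group sum).
The 4 free-riders keep 57 each, adding 228. Group total = 228 + 615.60 = 843.60.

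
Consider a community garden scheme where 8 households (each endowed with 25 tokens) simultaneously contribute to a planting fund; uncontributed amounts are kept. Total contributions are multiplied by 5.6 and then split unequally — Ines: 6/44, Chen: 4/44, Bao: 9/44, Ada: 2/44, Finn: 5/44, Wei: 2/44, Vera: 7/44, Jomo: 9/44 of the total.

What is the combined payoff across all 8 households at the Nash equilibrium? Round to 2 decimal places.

430.00 tokens

A player with share s gets back 5.6·s per unit contributed, so full contribution is dominant for anyone with s > 1/5.6 = 0.1786 and zero contribution is dominant for anyone below.
Bao and Jomo clear that bar, contributing 25 each; the remaining 6 contribute 0. Total contributed: 50.
The planting fund pays out 5.6 × 50 = 280.00 in total (split across the unequal shares, but the aggregate is all that matters for the group sum).
The 6 free-riders keep 25 each, adding 150. Group total = 150 + 280.00 = 430.00.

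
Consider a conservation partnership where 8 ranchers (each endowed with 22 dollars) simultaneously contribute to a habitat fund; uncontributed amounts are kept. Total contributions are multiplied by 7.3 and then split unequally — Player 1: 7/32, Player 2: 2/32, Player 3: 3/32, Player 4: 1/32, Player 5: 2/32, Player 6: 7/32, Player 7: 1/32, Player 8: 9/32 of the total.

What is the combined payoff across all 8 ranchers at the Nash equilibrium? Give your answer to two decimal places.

591.80 dollars

Each unit j contributes comes back to j as 7.3 × (j's share), so j prefers to contribute only if that share exceeds 1/7.3 = 0.1370; otherwise keeping the unit dominates.
Player 1, Player 6 and Player 8 clear that bar, contributing 22 each; the remaining 5 contribute 0. Total contributed: 66.
The habitat fund pays out 7.3 × 66 = 481.80 in total (split across the unequal shares, but the aggregate is all that matters for the group sum).
The 5 free-riders keep 22 each, adding 110. Group total = 110 + 481.80 = 591.80.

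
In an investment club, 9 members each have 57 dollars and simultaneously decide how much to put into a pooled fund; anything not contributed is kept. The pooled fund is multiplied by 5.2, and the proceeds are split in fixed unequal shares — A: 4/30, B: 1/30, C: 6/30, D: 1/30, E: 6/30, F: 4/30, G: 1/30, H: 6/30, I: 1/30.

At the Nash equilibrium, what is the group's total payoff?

Player j's private return per contributed unit is 5.2 × (j's share). Contributing is weakly dominant for j when that share is at least 1/5.2 = 0.1923, and contributing 0 is dominant otherwise.
The shares above 0.1923 belong to C, E and H, contributing 57 each; the remaining 6 contribute 0. Total contributed: 171.
The pooled fund pays out 5.2 × 171 = 889.20 in total (split across the unequal shares, but the aggregate is all that matters for the group sum).
The 6 free-riders keep 57 each, adding 342. Group total = 342 + 889.20 = 1231.20.

1231.20 dollars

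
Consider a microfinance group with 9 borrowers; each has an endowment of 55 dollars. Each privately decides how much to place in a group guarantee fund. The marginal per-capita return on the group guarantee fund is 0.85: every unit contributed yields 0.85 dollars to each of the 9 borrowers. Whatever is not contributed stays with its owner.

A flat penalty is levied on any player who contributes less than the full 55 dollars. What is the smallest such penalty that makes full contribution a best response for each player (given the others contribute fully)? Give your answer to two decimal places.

8.25 dollars

Given the others contribute fully, the best deviation is to contribute 0 (any partial contribution still incurs the fine and gives up units whose private return 0.85 is below 1).
Deviating from 55 to 0 saves 55 dollars but forfeits the deviator's share of the drop in the group guarantee fund: 0.85 × 55 = 46.75.
So the deviation gain is 55 − 46.75 = 8.25, and the fine must be at least 8.25 dollars to wipe it out.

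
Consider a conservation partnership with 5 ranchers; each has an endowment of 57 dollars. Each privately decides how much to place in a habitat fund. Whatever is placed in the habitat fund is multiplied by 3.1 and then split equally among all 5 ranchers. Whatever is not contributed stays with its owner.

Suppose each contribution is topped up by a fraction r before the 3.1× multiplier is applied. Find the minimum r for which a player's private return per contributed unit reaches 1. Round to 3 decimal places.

0.613

With matching at rate r, one contributed unit becomes (1 + r) in the habitat fund and returns 3.1 × (1 + r) / 5 to the contributor.
Setting this equal to 1: 1 + r = 5/3.1 = 1.6129.
So the minimum matching rate is r = 1.6129 − 1 = 0.613.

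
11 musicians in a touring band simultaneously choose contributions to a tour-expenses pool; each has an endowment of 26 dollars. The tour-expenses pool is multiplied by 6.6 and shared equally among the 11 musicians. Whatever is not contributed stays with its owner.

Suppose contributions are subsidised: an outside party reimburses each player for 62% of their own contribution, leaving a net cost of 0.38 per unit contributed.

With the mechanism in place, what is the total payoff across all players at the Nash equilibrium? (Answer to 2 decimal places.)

2064.92 dollars

The effective private return per unit is now (6.6/11) / 0.38 = 1.5789 > 1, so every player's dominant strategy flips to full contribution.
So the Nash equilibrium is full contribution by all 11; the group earns 11 × (26 × 0.62 + 6.6 × 26) = 2064.92.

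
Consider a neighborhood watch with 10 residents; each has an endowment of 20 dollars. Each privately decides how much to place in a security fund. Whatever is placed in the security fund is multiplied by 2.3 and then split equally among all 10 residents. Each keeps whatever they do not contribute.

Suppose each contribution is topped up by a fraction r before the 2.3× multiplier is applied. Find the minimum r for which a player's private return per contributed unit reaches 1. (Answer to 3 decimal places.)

With matching at rate r, one contributed unit becomes (1 + r) in the security fund and returns 2.3 × (1 + r) / 10 to the contributor.
Setting this equal to 1: 1 + r = 10/2.3 = 4.3478.
So the minimum matching rate is r = 4.3478 − 1 = 3.348.

3.348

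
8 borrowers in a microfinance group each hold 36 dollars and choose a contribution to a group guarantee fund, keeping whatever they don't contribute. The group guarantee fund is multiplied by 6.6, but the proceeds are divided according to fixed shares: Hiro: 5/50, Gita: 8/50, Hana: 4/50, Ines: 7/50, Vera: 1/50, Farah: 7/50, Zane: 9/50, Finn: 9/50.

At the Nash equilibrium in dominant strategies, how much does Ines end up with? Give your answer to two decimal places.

For player j, contributing a unit is worthwhile iff 6.6 × (j's share) ≥ 1, i.e. iff j's share is at least 0.1515.
Gita, Zane and Finn are above the threshold, contributing 36 each; the remaining 5 contribute 0. Total contributed: 108.
Ines keeps 36 and receives 6.6 × 108 × 7/50 = 99.79 from the group guarantee fund, for a payoff of 135.79.

135.79 dollars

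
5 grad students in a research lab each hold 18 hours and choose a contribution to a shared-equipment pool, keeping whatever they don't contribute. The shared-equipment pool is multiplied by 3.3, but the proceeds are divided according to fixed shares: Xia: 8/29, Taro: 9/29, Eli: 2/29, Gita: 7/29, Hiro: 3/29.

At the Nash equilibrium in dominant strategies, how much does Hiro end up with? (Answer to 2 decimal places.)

A player with share s gets back 3.3·s per unit contributed, so full contribution is dominant for anyone with s > 1/3.3 = 0.3030 and zero contribution is dominant for anyone below.
Only Taro (9/29) clears that bar, contributing 18; the remaining 4 contribute 0. Total contributed: 18.
Hiro keeps 18 and receives 3.3 × 18 × 3/29 = 6.14 from the shared-equipment pool, for a payoff of 24.14.

24.14 hours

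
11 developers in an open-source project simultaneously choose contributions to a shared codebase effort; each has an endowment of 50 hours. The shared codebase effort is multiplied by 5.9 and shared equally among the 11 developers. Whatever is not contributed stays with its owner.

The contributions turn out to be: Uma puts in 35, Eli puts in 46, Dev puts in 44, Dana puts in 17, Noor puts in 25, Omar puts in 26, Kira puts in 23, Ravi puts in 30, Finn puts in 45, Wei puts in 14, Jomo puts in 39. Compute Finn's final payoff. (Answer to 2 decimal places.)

189.51 hours

Total contributed: 35 + 46 + 44 + 17 + 25 + 26 + 23 + 30 + 45 + 14 + 39 = 344.
Each receives 5.9 × 344 / 11 = 184.51 from the shared codebase effort.
Finn keeps 50 − 45 = 5, so Finn's payoff is 5 + 184.51 = 189.51.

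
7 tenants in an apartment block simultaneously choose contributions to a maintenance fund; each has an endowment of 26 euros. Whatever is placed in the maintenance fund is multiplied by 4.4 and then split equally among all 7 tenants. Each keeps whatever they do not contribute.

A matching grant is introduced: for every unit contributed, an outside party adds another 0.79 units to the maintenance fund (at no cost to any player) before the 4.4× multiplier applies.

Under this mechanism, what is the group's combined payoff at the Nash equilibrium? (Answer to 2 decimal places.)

1433.43 euros

The effective private return per unit is now 4.4 × 1.79 / 7 = 1.1251 > 1, so every player's dominant strategy flips to full contribution.
So the Nash equilibrium is full contribution by all 7; the group earns 4.4 × 1.79 × 182 = 1433.43.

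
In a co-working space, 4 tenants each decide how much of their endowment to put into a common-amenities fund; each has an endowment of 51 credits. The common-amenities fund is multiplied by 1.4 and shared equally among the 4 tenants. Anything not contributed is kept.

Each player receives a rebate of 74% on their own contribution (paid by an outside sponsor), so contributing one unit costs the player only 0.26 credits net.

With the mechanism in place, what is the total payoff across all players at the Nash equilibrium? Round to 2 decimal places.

The effective private return per unit is now (1.4/4) / 0.26 = 1.3462 > 1, so every player's dominant strategy flips to full contribution.
So the Nash equilibrium is full contribution by all 4; the group earns 4 × (51 × 0.74 + 1.4 × 51) = 436.56.

436.56 credits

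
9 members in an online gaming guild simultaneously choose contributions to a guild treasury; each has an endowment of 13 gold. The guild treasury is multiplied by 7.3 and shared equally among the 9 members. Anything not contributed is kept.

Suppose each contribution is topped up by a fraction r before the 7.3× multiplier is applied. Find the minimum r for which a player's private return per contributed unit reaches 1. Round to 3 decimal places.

0.233

With matching at rate r, one contributed unit becomes (1 + r) in the guild treasury and returns 7.3 × (1 + r) / 9 to the contributor.
Setting this equal to 1: 1 + r = 9/7.3 = 1.2329.
So the minimum matching rate is r = 1.2329 − 1 = 0.233.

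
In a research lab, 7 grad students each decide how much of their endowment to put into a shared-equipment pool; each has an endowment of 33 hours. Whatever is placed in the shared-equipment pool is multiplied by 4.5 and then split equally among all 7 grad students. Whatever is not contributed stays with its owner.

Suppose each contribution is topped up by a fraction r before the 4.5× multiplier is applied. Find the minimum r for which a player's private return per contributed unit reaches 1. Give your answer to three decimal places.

With matching at rate r, one contributed unit becomes (1 + r) in the shared-equipment pool and returns 4.5 × (1 + r) / 7 to the contributor.
Setting this equal to 1: 1 + r = 7/4.5 = 1.5556.
So the minimum matching rate is r = 1.5556 − 1 = 0.556.

0.556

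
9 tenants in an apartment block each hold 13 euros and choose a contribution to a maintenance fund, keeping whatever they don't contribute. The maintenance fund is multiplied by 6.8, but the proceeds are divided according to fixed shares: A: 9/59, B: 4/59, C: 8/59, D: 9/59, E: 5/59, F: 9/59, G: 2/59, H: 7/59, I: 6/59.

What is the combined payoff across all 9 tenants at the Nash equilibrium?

343.20 euros

A player with share s gets back 6.8·s per unit contributed, so full contribution is dominant for anyone with s > 1/6.8 = 0.1471 and zero contribution is dominant for anyone below.
The shares above 0.1471 belong to A, D and F, contributing 13 each; the remaining 6 contribute 0. Total contributed: 39.
The maintenance fund pays out 6.8 × 39 = 265.20 in total (split across the unequal shares, but the aggregate is all that matters for the group sum).
The 6 free-riders keep 13 each, adding 78. Group total = 78 + 265.20 = 343.20.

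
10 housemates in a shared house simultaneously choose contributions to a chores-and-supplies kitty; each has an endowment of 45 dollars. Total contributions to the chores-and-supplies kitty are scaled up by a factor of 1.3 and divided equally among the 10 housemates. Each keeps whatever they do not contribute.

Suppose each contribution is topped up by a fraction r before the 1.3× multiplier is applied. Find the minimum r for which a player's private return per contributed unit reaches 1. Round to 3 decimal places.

6.692

With matching at rate r, one contributed unit becomes (1 + r) in the chores-and-supplies kitty and returns 1.3 × (1 + r) / 10 to the contributor.
Setting this equal to 1: 1 + r = 10/1.3 = 7.6923.
So the minimum matching rate is r = 7.6923 − 1 = 6.692.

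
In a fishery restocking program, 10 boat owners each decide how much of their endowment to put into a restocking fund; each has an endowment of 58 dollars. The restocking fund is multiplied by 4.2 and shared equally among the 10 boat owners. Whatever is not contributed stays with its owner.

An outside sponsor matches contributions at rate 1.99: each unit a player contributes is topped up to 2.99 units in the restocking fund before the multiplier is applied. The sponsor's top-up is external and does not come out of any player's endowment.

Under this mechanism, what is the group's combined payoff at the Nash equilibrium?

7283.64 dollars

With the mechanism, a contributed unit returns 4.2 × 2.99 / 10 = 1.2558 per unit of net cost to the contributor — now above 1 — so contributing fully is weakly dominant for every player.
So the Nash equilibrium is full contribution by all 10; the group earns 4.2 × 2.99 × 580 = 7283.64.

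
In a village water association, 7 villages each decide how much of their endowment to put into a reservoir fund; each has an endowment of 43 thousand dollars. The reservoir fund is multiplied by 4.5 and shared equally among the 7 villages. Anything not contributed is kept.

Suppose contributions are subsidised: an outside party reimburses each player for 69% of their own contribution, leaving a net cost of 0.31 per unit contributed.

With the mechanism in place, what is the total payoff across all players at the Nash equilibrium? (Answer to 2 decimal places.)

The effective private return per unit is now (4.5/7) / 0.31 = 2.0737 > 1, so every player's dominant strategy flips to full contribution.
At the Nash equilibrium everyone contributes 43. Group total payoff = 7 × (43 × 0.69 + 4.5 × 43) = 1562.19.

1562.19 thousand dollars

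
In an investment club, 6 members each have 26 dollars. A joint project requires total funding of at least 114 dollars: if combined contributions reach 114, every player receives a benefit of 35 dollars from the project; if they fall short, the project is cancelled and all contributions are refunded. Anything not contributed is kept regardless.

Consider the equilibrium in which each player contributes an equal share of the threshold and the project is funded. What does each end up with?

Equal share of the threshold: 114/6 = 19.
At this profile no one gains by cutting their contribution: any cut drops the total below 114, the project is cancelled, contributions are refunded, and the deviator ends with 26, which is less than 26 − 19 + 35 = 42. Contributing more than 19 just wastes the excess. So contributing exactly 19 is a best response.
Each player's payoff: 26 − 19 + 35 = 42.

42 dollars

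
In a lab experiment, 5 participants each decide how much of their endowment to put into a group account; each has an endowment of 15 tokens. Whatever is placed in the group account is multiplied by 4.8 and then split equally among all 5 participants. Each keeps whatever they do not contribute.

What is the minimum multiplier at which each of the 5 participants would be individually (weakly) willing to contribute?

5

A contributed unit returns (multiplier)/5 to its contributor.
This reaches 1 exactly when the multiplier is 5.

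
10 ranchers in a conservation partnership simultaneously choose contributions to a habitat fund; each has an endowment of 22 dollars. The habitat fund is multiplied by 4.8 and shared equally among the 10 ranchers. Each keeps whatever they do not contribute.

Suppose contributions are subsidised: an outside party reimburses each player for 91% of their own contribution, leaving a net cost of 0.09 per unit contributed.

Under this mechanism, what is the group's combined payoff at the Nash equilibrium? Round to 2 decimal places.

1256.20 dollars

Under the mechanism each unit contributed yields (4.8/10) / 0.09 = 5.3333 back to its contributor per unit of net cost, which exceeds 1, making full contribution the dominant choice for everyone.
At the Nash equilibrium everyone contributes 22. Group total payoff = 10 × (22 × 0.91 + 4.8 × 22) = 1256.20.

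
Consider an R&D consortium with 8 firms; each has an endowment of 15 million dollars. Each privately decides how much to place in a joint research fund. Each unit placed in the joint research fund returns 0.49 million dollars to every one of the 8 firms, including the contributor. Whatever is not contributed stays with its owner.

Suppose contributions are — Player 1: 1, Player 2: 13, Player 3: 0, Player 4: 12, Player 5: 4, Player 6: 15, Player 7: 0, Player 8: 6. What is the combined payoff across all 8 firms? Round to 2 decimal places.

Total contributed: 1 + 13 + 0 + 12 + 4 + 15 + 0 + 6 = 51; total kept: 8 × 15 − 51 = 69.
The joint research fund pays out 0.49 × 8 × 51 = 199.92 in aggregate.
Group total = 69 + 199.92 = 268.92.

268.92 million dollars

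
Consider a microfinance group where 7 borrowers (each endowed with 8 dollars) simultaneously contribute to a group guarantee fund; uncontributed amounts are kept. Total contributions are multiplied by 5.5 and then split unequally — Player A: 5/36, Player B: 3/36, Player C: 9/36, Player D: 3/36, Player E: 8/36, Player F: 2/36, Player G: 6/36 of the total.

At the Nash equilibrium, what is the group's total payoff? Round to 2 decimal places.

Each unit j contributes comes back to j as 5.5 × (j's share), so j prefers to contribute only if that share exceeds 1/5.5 = 0.1818; otherwise keeping the unit dominates.
Player C and Player E clear that bar, contributing 8 each; the remaining 5 contribute 0. Total contributed: 16.
The group guarantee fund pays out 5.5 × 16 = 88.00 in total (split across the unequal shares, but the aggregate is all that matters for the group sum).
The 5 free-riders keep 8 each, adding 40. Group total = 40 + 88.00 = 128.00.

128.00 dollars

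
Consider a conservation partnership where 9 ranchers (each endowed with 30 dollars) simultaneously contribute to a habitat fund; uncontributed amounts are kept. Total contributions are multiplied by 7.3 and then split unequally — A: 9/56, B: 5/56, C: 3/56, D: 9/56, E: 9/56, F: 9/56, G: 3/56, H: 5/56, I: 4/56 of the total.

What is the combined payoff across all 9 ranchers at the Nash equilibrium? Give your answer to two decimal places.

1026.00 dollars

Each unit j contributes comes back to j as 7.3 × (j's share), so j prefers to contribute only if that share exceeds 1/7.3 = 0.1370; otherwise keeping the unit dominates.
The shares above 0.1370 belong to A, D, E and F, contributing 30 each; the remaining 5 contribute 0. Total contributed: 120.
The habitat fund pays out 7.3 × 120 = 876.00 in total (split across the unequal shares, but the aggregate is all that matters for the group sum).
The 5 free-riders keep 30 each, adding 150. Group total = 150 + 876.00 = 1026.00.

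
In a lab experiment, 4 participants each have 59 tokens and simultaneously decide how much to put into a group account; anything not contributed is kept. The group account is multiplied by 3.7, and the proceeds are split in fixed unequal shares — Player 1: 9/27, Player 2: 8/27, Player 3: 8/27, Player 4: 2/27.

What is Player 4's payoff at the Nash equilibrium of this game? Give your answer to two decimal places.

Each unit j contributes comes back to j as 3.7 × (j's share), so j prefers to contribute only if that share exceeds 1/3.7 = 0.2703; otherwise keeping the unit dominates.
Player 1, Player 2 and Player 3 are above the threshold, contributing 59 each; the remaining 1 contribute 0. Total contributed: 177.
Player 4 keeps 59 and receives 3.7 × 177 × 2/27 = 48.51 from the group account, for a payoff of 107.51.

107.51 tokens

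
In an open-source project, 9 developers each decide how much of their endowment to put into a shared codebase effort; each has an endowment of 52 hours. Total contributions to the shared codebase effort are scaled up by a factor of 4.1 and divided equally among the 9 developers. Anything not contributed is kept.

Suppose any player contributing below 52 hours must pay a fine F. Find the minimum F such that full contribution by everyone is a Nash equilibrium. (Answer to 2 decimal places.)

Given the others contribute fully, the best deviation is to contribute 0 (any partial contribution still incurs the fine and gives up units whose private return 0.4556 is below 1).
Deviating from 52 to 0 saves 52 hours but forfeits the deviator's share of the drop in the shared codebase effort: 4.1/9 × 52 = 23.69.
So the deviation gain is 52 − 23.69 = 28.31, and the fine must be at least 28.31 hours to wipe it out.

28.31 hours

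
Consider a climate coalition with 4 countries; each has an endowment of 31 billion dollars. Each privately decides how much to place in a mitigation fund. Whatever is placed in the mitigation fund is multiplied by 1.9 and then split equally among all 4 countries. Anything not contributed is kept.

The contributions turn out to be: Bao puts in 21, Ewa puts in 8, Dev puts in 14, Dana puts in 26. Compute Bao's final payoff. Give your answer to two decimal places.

42.78 billion dollars

Total contributed: 21 + 8 + 14 + 26 = 69.
Each receives 1.9 × 69 / 4 = 32.78 from the mitigation fund.
Bao keeps 31 − 21 = 10, so Bao's payoff is 10 + 32.78 = 42.78.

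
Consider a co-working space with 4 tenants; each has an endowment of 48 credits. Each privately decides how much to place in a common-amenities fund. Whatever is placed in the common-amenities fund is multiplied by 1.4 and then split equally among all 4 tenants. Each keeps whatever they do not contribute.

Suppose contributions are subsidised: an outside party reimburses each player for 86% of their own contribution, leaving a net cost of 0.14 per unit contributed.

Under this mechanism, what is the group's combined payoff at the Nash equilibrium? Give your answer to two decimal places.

433.92 credits

Under the mechanism each unit contributed yields (1.4/4) / 0.14 = 2.5000 back to its contributor per unit of net cost, which exceeds 1, making full contribution the dominant choice for everyone.
So the Nash equilibrium is full contribution by all 4; the group earns 4 × (48 × 0.86 + 1.4 × 48) = 433.92.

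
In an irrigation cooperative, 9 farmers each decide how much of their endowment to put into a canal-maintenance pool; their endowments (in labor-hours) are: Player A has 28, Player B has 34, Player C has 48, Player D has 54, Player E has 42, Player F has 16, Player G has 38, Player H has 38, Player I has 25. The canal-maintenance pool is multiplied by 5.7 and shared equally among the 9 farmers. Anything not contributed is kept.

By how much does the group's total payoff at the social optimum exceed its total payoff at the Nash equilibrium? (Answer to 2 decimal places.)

1518.10 labor-hours

The private return per contributed unit is 5.7/9 = 0.6333 < 1 for every player regardless of endowment, so the Nash equilibrium is zero contribution and the group total is Σ E_j = 28 + 34 + 48 + 54 + 42 + 16 + 38 + 38 + 25 = 323.
Each contributed unit returns 5.700 to the group, so the social optimum is full contribution by everyone: group total = 5.700 × 323 = 1841.10.
Efficiency loss = (5.700 − 1) × 323 = 1518.10.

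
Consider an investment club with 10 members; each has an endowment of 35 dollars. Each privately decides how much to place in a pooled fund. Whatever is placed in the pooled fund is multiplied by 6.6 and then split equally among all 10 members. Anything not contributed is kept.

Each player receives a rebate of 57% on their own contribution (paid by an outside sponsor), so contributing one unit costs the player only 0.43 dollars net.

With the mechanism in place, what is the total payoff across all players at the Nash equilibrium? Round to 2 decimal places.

With the mechanism, a contributed unit returns (6.6/10) / 0.43 = 1.5349 per unit of net cost to the contributor — now above 1 — so contributing fully is weakly dominant for every player.
At the Nash equilibrium everyone contributes 35. Group total payoff = 10 × (35 × 0.57 + 6.6 × 35) = 2509.50.

2509.50 dollars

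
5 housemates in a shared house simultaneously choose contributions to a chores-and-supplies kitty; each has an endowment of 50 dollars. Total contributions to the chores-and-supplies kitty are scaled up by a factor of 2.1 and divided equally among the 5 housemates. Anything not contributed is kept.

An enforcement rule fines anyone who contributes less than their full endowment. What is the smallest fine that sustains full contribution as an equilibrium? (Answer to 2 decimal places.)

29.00 dollars

Given the others contribute fully, the best deviation is to contribute 0 (any partial contribution still incurs the fine and gives up units whose private return 0.4200 is below 1).
Deviating from 50 to 0 saves 50 dollars but forfeits the deviator's share of the drop in the chores-and-supplies kitty: 2.1/5 × 50 = 21.00.
So the deviation gain is 50 − 21.00 = 29.00, and the fine must be at least 29.00 dollars to wipe it out.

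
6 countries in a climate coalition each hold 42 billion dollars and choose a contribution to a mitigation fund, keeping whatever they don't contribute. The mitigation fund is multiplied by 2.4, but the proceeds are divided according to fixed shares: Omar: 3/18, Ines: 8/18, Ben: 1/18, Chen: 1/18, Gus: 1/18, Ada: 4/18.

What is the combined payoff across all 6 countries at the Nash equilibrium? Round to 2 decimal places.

310.80 billion dollars

A player with share s gets back 2.4·s per unit contributed, so full contribution is dominant for anyone with s > 1/2.4 = 0.4167 and zero contribution is dominant for anyone below.
The only share above 0.4167 is Ines's 8/18, contributing 42; the remaining 5 contribute 0. Total contributed: 42.
The mitigation fund pays out 2.4 × 42 = 100.80 in total (split across the unequal shares, but the aggregate is all that matters for the group sum).
The 5 free-riders keep 42 each, adding 210. Group total = 210 + 100.80 = 310.80.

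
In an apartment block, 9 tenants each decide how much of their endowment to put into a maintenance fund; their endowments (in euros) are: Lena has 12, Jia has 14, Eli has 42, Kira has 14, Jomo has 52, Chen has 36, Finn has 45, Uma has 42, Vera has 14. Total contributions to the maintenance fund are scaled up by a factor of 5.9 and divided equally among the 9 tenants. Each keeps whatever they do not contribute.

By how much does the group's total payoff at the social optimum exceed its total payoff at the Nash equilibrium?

1327.90 euros

The private return per contributed unit is 5.9/9 = 0.6556 < 1 for every player regardless of endowment, so the Nash equilibrium is zero contribution and the group total is Σ E_j = 12 + 14 + 42 + 14 + 52 + 36 + 45 + 42 + 14 = 271.
Each contributed unit returns 5.900 to the group, so the social optimum is full contribution by everyone: group total = 5.900 × 271 = 1598.90.
Efficiency loss = (5.900 − 1) × 271 = 1327.90.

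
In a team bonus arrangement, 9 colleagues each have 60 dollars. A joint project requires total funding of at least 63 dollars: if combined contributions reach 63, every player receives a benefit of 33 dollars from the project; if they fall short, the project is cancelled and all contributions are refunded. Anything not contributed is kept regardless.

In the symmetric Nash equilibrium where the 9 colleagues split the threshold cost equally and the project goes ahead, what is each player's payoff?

Equal share of the threshold: 63/9 = 7.
At this profile no one gains by cutting their contribution: any cut drops the total below 63, the project is cancelled, contributions are refunded, and the deviator ends with 60, which is less than 60 − 7 + 33 = 86. Contributing more than 7 just wastes the excess. So contributing exactly 7 is a best response.
Each player's payoff: 60 − 7 + 33 = 86.

86 dollars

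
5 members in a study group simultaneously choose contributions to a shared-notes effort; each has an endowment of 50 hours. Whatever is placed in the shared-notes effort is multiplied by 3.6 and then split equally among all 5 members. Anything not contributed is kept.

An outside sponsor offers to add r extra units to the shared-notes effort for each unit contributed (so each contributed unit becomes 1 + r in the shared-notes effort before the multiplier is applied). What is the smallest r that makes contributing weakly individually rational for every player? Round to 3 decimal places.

0.389

With matching at rate r, one contributed unit becomes (1 + r) in the shared-notes effort and returns 3.6 × (1 + r) / 5 to the contributor.
Setting this equal to 1: 1 + r = 5/3.6 = 1.3889.
So the minimum matching rate is r = 1.3889 − 1 = 0.389.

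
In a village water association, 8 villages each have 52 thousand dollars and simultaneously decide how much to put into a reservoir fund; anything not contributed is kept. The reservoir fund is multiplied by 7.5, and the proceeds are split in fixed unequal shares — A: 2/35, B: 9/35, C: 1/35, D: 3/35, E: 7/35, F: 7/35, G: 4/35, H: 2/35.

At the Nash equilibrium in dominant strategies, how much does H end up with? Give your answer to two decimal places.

118.86 thousand dollars

A player with share s gets back 7.5·s per unit contributed, so full contribution is dominant for anyone with s > 1/7.5 = 0.1333 and zero contribution is dominant for anyone below.
The shares above 0.1333 belong to B, E and F, contributing 52 each; the remaining 5 contribute 0. Total contributed: 156.
H keeps 52 and receives 7.5 × 156 × 2/35 = 66.86 from the reservoir fund, for a payoff of 118.86.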